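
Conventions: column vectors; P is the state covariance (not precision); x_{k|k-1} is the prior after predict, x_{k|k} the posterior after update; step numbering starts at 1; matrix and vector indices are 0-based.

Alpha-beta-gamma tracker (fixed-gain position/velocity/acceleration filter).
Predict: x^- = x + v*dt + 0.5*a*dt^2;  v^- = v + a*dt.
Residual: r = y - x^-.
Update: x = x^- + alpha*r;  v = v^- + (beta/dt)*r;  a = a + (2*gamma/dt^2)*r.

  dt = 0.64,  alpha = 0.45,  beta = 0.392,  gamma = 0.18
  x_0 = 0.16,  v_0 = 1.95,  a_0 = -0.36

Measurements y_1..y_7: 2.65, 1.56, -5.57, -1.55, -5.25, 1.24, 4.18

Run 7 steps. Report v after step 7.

v_post = 12.5343

step 1: x_pred=1.3343  r=1.3157  x^+=1.9263  v^+=2.5255  a^+=0.7964
step 2: x_pred=3.7058  r=-2.1458  x^+=2.7402  v^+=1.7209  a^+=-1.0895
step 3: x_pred=3.6184  r=-9.1884  x^+=-0.5164  v^+=-4.6043  a^+=-9.1653
step 4: x_pred=-5.3402  r=3.7902  x^+=-3.6346  v^+=-8.1486  a^+=-5.8341
step 5: x_pred=-10.0445  r=4.7945  x^+=-7.8870  v^+=-8.9458  a^+=-1.6201
step 6: x_pred=-13.9441  r=15.1841  x^+=-7.1112  v^+=-0.6824  a^+=11.7252
step 7: x_pred=-5.1467  r=9.3267  x^+=-0.9497  v^+=12.5343  a^+=19.9225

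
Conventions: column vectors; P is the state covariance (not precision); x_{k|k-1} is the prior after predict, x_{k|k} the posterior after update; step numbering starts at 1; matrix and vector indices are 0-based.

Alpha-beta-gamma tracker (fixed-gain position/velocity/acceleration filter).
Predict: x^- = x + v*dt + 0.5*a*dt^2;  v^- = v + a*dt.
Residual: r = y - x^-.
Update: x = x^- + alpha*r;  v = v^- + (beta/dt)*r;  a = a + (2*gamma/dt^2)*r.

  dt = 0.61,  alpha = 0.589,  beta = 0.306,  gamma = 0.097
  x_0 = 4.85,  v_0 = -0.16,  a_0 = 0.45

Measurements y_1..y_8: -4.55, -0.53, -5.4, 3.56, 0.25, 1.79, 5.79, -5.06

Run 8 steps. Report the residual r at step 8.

resid = -17.8948

step 1: x_pred=4.8361  r=-9.3861  x^+=-0.6923  v^+=-4.5939  a^+=-4.4436
step 2: x_pred=-4.3213  r=3.7913  x^+=-2.0882  v^+=-5.4027  a^+=-2.4669
step 3: x_pred=-5.8428  r=0.4428  x^+=-5.5820  v^+=-6.6853  a^+=-2.2360
step 4: x_pred=-10.0761  r=13.6361  x^+=-2.0444  v^+=-1.2089  a^+=4.8733
step 5: x_pred=-1.8752  r=2.1252  x^+=-0.6235  v^+=2.8299  a^+=5.9813
step 6: x_pred=2.2156  r=-0.4256  x^+=1.9649  v^+=6.2650  a^+=5.7594
step 7: x_pred=6.8581  r=-1.0681  x^+=6.2290  v^+=9.2424  a^+=5.2026
step 8: x_pred=12.8348  r=-17.8948  x^+=2.2948  v^+=3.4393  a^+=-4.1272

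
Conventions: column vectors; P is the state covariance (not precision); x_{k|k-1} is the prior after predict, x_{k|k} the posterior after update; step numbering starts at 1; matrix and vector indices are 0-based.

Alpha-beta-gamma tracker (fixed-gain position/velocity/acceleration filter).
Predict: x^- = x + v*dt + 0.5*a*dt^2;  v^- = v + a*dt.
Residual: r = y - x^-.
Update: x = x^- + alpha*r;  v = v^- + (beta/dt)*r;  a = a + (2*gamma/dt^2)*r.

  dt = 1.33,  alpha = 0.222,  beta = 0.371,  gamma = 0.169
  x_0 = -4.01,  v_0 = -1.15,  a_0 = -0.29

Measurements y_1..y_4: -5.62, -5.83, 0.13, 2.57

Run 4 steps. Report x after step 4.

x_post = -1.9826

step 1: x_pred=-5.7960  r=0.1760  x^+=-5.7569  v^+=-1.4866  a^+=-0.2564
step 2: x_pred=-7.9609  r=2.1309  x^+=-7.4878  v^+=-1.2332  a^+=0.1508
step 3: x_pred=-8.9946  r=9.1246  x^+=-6.9689  v^+=1.5126  a^+=1.8943
step 4: x_pred=-3.2817  r=5.8517  x^+=-1.9826  v^+=5.6644  a^+=3.0124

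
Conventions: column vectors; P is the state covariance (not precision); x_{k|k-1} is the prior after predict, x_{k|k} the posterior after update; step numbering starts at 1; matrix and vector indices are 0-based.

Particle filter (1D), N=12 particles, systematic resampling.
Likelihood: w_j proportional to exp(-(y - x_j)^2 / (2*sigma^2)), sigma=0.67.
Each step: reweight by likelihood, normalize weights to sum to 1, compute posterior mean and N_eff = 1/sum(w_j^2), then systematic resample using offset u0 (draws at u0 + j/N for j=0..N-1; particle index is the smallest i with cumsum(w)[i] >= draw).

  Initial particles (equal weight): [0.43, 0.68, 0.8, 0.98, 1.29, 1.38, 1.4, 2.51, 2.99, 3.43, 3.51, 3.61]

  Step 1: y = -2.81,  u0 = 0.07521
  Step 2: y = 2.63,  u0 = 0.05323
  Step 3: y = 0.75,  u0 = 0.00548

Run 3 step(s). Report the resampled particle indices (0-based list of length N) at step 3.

resampled_idx = [0, 1, 2, 3, 4, 5, 6, 7, 8, 9, 10, 11]

step 1: w=[0.8143, 0.1250, 0.0484, 0.0110, 0.0007, 0.0003, 0.0003, 0.0000, 0.0000, 0.0000, 0.0000, 0.0000]  mean=0.4864  Neff=1.4679  idx=[0, 0, 0, 0, 0, 0, 0, 0, 0, 1, 1, 3]
step 2: w=[0.0386, 0.0386, 0.0386, 0.0386, 0.0386, 0.0386, 0.0386, 0.0386, 0.0386, 0.1225, 0.1225, 0.4079]  mean=0.7156  Neff=4.7671  idx=[1, 3, 5, 7, 9, 10, 10, 11, 11, 11, 11, 11]
step 3: w=[0.0792, 0.0792, 0.0792, 0.0792, 0.0883, 0.0883, 0.0883, 0.0837, 0.0837, 0.0837, 0.0837, 0.0837]  mean=0.7263  Neff=11.9795  idx=[0, 1, 2, 3, 4, 5, 6, 7, 8, 9, 10, 11]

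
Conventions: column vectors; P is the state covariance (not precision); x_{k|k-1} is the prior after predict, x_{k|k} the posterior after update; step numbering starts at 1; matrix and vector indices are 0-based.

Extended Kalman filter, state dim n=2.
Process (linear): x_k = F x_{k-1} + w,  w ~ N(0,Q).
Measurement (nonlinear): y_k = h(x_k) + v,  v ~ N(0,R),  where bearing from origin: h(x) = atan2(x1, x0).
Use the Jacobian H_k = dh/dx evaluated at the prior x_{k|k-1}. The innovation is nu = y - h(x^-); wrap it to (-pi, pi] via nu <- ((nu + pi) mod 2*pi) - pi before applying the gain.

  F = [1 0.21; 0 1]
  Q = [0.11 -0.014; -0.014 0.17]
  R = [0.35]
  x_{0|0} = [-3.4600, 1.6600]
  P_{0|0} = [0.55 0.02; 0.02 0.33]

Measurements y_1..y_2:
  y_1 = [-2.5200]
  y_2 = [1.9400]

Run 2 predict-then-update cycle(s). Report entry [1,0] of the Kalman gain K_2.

step 1: x^-=[-3.1114, 1.6600]  P^-=[0.6830 0.0753; 0.0753 0.5000]  H_jac=[-0.1335 -0.2502]  S=[0.3985]  K=[-0.2760; -0.3391]  nu=[1.1117]  x^+=[-3.4183, 1.2830]  P^+=[0.6526 0.0380; 0.0380 0.4542]
step 2: x^-=[-3.1488, 1.2830]  P^-=[0.7986 0.1194; 0.1194 0.6242]  H_jac=[-0.1110 -0.2724]  S=[0.4134]  K=[-0.2930; -0.4433]  nu=[-0.8147]  x^+=[-2.9101, 1.6441]  P^+=[0.7631 0.0657; 0.0657 0.5429]

K[1,0] = -0.4433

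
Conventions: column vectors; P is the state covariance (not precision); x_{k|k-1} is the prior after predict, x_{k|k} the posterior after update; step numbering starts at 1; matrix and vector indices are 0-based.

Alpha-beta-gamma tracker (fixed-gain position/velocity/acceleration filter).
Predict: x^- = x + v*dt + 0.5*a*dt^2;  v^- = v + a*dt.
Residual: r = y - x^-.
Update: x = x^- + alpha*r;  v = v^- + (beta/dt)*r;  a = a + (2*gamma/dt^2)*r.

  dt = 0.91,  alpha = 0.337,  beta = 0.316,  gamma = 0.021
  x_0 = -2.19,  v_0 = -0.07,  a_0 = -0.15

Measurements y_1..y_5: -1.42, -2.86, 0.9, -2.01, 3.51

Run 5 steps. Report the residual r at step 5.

step 1: x_pred=-2.3158  r=0.8958  x^+=-2.0139  v^+=0.1046  a^+=-0.1046
step 2: x_pred=-1.9621  r=-0.8979  x^+=-2.2647  v^+=-0.3024  a^+=-0.1501
step 3: x_pred=-2.6020  r=3.5020  x^+=-1.4218  v^+=0.7771  a^+=0.0275
step 4: x_pred=-0.7033  r=-1.3067  x^+=-1.1437  v^+=0.3484  a^+=-0.0388
step 5: x_pred=-0.8427  r=4.3527  x^+=0.6242  v^+=1.8246  a^+=0.1820

resid = 4.3527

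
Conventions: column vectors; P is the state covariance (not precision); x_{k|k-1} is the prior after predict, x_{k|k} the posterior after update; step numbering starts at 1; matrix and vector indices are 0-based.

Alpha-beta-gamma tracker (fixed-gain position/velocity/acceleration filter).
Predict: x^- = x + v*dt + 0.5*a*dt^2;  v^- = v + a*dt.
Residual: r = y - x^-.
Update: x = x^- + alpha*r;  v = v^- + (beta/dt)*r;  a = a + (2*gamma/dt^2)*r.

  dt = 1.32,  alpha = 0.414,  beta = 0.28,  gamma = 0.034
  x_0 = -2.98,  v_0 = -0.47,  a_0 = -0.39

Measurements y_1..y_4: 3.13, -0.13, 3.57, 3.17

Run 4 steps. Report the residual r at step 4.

step 1: x_pred=-3.9402  r=7.0702  x^+=-1.0131  v^+=0.5149  a^+=-0.1141
step 2: x_pred=-0.4328  r=0.3028  x^+=-0.3074  v^+=0.4286  a^+=-0.1023
step 3: x_pred=0.1692  r=3.4008  x^+=1.5771  v^+=1.0150  a^+=0.0305
step 4: x_pred=2.9434  r=0.2266  x^+=3.0372  v^+=1.1032  a^+=0.0393

resid = 0.2266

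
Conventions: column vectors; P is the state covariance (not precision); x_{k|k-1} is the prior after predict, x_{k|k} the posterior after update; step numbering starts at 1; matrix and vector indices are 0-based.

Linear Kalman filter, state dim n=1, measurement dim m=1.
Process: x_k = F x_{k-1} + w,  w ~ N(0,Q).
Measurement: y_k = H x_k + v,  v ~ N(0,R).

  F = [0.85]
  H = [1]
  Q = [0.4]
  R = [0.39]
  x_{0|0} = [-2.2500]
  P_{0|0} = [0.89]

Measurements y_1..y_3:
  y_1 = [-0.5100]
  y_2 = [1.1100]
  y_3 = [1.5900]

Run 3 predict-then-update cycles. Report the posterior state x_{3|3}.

x_post = [1.0753]

step 1: x^-=[-1.9125]  P^-=[1.0430]  S=[1.4330]  K=[0.7278]  nu=[1.4025]  x^+=[-0.8917]  P^+=[0.2839]
step 2: x^-=[-0.7579]  P^-=[0.6051]  S=[0.9951]  K=[0.6081]  nu=[1.8679]  x^+=[0.3779]  P^+=[0.2371]
step 3: x^-=[0.3212]  P^-=[0.5713]  S=[0.9613]  K=[0.5943]  nu=[1.2688]  x^+=[1.0753]  P^+=[0.2318]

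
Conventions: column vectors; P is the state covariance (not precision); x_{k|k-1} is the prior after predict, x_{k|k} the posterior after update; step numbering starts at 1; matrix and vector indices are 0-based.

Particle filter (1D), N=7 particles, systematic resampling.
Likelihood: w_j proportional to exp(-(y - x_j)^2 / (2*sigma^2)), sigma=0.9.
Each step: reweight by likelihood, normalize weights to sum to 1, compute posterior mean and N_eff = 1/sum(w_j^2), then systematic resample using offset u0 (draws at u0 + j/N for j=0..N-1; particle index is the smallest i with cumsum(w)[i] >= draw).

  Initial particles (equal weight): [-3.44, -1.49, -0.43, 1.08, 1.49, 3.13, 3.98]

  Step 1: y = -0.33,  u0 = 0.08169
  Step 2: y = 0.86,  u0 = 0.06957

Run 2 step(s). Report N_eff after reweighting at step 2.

N_eff = 4.3125

step 1: w=[0.0014, 0.2349, 0.5357, 0.1580, 0.0698, 0.0003, 0.0000]  mean=-0.3094  Neff=2.6886  idx=[1, 1, 2, 2, 2, 3, 4]
step 2: w=[0.0114, 0.0114, 0.1237, 0.1237, 0.1237, 0.3354, 0.2705]  mean=0.5717  Neff=4.3125  idx=[2, 3, 4, 5, 5, 6, 6]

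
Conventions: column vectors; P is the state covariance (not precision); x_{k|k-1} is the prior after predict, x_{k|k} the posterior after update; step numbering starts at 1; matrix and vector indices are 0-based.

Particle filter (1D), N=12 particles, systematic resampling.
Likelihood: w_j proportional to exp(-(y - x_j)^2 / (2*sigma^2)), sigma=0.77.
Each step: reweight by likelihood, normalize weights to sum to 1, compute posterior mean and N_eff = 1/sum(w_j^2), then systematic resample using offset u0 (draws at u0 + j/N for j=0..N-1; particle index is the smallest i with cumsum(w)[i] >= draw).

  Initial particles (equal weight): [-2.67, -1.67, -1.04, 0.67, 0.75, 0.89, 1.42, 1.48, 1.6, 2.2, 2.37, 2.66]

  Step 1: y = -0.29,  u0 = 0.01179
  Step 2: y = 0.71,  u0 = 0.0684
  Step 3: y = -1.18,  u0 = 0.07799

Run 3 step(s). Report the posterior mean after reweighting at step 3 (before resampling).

post_mean = 0.7338

step 1: w=[0.0038, 0.0906, 0.2809, 0.2075, 0.1813, 0.1395, 0.0383, 0.0321, 0.0222, 0.0024, 0.0012, 0.0003]  mean=0.0920  Neff=5.3920  idx=[1, 2, 2, 2, 2, 3, 3, 4, 4, 4, 5, 6]
step 2: w=[0.0012, 0.0109, 0.0109, 0.0109, 0.0109, 0.1441, 0.1441, 0.1441, 0.1441, 0.1441, 0.1404, 0.0943]  mean=0.7288  Neff=7.5248  idx=[5, 5, 6, 6, 7, 8, 8, 9, 9, 10, 10, 11]
step 3: w=[0.1123, 0.1123, 0.1123, 0.1123, 0.0871, 0.0871, 0.0871, 0.0871, 0.0871, 0.0543, 0.0543, 0.0067]  mean=0.7338  Neff=10.6017  idx=[0, 1, 2, 2, 3, 4, 5, 6, 7, 8, 9, 11]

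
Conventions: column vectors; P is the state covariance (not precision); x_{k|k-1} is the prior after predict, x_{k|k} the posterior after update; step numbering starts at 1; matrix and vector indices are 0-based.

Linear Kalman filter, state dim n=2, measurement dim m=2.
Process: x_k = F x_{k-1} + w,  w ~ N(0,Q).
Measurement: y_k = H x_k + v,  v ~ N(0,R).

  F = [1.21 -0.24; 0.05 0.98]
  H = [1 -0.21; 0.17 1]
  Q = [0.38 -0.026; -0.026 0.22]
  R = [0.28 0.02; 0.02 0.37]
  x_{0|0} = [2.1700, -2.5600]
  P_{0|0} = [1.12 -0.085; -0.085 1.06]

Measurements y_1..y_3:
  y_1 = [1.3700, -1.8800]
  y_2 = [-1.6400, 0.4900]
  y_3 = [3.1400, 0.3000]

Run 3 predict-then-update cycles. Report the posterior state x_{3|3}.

x_post = [1.9523, -0.4187]

step 1: x^-=[3.2401, -2.4003]  P^-=[2.1302 -0.3073; -0.3073 1.2325]  S=[2.5936 -0.1730; -0.1730 1.5596]  K=[0.8549 0.1300; -0.1690 0.7380]  nu=[-2.3742, -0.0305]  x^+=[1.2065, -2.0215]  P^+=[0.2468 0.0232; 0.0232 0.2657]
step 2: x^-=[1.9450, -1.9207]  P^-=[0.7432 -0.0463; -0.0463 0.4781]  S=[1.0637 0.0013; 0.0013 0.8538]  K=[0.7077 0.0927; -0.1386 0.5509]  nu=[-3.9884, 2.0801]  x^+=[-0.6848, -0.2220]  P^+=[0.2029 0.0139; 0.0139 0.1987]
step 3: x^-=[-0.7753, -0.2518]  P^-=[0.6805 -0.0441; -0.0441 0.4127]  S=[0.9972 0.0065; 0.0065 0.7874]  K=[0.6911 0.0852; -0.1345 0.5157]  nu=[3.8624, 0.6836]  x^+=[1.9523, -0.4187]  P^+=[0.1977 0.0117; 0.0117 0.1861]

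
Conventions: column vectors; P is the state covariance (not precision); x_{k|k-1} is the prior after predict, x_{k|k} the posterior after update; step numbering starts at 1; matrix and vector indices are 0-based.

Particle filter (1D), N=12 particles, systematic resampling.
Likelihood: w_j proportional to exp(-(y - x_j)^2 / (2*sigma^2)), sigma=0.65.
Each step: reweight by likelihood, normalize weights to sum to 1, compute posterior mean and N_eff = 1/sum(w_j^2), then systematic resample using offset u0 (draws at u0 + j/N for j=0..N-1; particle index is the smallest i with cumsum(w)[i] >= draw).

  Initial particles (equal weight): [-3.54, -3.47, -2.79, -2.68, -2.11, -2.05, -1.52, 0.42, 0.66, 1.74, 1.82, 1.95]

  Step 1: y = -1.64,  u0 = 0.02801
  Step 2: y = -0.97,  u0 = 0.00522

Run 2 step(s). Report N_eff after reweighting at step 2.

step 1: w=[0.0045, 0.0061, 0.0674, 0.0897, 0.2483, 0.2643, 0.3170, 0.0021, 0.0006, 0.0000, 0.0000, 0.0000]  mean=-2.0117  Neff=4.0879  idx=[2, 3, 4, 4, 4, 5, 5, 5, 6, 6, 6, 6]
step 2: w=[0.0047, 0.0074, 0.0506, 0.0506, 0.0506, 0.0592, 0.0592, 0.0592, 0.1646, 0.1646, 0.1646, 0.1646]  mean=-1.7182  Neff=7.8938  idx=[1, 3, 5, 6, 7, 8, 8, 9, 10, 10, 11, 11]

N_eff = 7.8938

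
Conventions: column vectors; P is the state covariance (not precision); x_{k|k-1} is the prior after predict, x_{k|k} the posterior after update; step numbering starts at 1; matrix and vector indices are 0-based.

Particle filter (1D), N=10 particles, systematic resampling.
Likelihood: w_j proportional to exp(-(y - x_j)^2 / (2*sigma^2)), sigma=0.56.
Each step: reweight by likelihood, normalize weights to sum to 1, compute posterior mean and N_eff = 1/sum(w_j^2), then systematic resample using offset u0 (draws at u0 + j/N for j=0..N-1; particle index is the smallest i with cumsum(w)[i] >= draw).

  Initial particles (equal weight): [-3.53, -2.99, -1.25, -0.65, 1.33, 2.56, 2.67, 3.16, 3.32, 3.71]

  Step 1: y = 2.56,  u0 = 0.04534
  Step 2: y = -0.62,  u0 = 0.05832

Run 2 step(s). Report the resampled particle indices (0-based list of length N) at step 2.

step 1: w=[0.0000, 0.0000, 0.0000, 0.0000, 0.0284, 0.3171, 0.3111, 0.1786, 0.1263, 0.0385]  mean=2.8067  Neff=4.0409  idx=[5, 5, 5, 5, 6, 6, 6, 7, 8, 8]
step 2: w=[0.2014, 0.2014, 0.2014, 0.2014, 0.0647, 0.0647, 0.0647, 0.0003, 0.0000, 0.0000]  mean=2.5816  Neff=5.7221  idx=[0, 0, 1, 1, 2, 2, 3, 3, 4, 6]

resampled_idx = [0, 0, 1, 1, 2, 2, 3, 3, 4, 6]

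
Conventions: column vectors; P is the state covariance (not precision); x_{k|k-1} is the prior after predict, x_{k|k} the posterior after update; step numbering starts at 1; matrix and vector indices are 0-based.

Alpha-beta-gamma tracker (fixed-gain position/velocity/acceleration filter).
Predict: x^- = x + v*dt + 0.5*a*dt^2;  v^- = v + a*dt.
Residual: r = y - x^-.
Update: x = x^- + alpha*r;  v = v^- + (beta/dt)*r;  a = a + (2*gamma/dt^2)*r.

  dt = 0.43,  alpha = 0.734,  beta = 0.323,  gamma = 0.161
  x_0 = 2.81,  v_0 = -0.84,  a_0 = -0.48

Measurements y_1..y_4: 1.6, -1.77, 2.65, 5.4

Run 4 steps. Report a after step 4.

a_post = 13.2441

step 1: x_pred=2.4044  r=-0.8044  x^+=1.8140  v^+=-1.6507  a^+=-1.8809
step 2: x_pred=0.9303  r=-2.7003  x^+=-1.0517  v^+=-4.4878  a^+=-6.5834
step 3: x_pred=-3.5901  r=6.2401  x^+=0.9901  v^+=-2.6313  a^+=4.2836
step 4: x_pred=0.2547  r=5.1453  x^+=4.0313  v^+=3.0756  a^+=13.2441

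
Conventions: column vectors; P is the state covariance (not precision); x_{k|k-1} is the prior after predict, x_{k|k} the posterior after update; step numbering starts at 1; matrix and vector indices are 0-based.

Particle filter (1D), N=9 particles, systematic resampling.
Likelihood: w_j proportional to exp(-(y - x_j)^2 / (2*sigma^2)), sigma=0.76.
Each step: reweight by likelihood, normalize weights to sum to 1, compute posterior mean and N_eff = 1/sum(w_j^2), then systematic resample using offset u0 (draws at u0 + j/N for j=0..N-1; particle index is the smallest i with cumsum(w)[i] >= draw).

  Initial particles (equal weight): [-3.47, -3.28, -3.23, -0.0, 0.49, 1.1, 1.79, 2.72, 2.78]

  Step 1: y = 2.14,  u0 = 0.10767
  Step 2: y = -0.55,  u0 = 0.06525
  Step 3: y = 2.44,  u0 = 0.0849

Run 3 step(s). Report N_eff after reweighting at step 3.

step 1: w=[0.0000, 0.0000, 0.0000, 0.0067, 0.0332, 0.1374, 0.3151, 0.2619, 0.2458]  mean=2.1270  Neff=4.0272  idx=[5, 6, 6, 6, 7, 7, 8, 8, 8]
step 2: w=[0.7807, 0.0720, 0.0720, 0.0720, 0.0008, 0.0008, 0.0006, 0.0006, 0.0006]  mean=1.2544  Neff=1.5999  idx=[0, 0, 0, 0, 0, 0, 0, 1, 3]
step 3: w=[0.0737, 0.0737, 0.0737, 0.0737, 0.0737, 0.0737, 0.0737, 0.2420, 0.2420]  mean=1.4339  Neff=6.4452  idx=[1, 2, 4, 5, 7, 7, 7, 8, 8]

N_eff = 6.4452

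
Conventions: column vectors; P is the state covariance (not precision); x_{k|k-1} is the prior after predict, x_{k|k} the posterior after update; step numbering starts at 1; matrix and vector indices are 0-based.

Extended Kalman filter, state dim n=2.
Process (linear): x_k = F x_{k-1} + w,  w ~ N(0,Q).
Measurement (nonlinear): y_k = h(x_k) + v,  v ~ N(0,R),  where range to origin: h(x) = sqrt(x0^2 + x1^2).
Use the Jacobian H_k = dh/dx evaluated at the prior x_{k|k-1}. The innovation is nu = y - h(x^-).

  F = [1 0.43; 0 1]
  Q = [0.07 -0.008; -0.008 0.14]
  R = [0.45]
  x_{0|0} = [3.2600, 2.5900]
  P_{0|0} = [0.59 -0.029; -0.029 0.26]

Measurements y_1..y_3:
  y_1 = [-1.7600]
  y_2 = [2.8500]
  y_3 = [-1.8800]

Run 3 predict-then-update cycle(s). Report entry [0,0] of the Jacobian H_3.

step 1: x^-=[4.3737, 2.5900]  P^-=[0.6831 0.0748; 0.0748 0.4000]  H_jac=[0.8604 0.5095]  S=[1.1252]  K=[0.5563; 0.2383]  nu=[-6.8430]  x^+=[0.5672, 0.9591]  P^+=[0.3350 -0.0744; -0.0744 0.3361]
step 2: x^-=[0.9796, 0.9591]  P^-=[0.4031 0.0621; 0.0621 0.4761]  H_jac=[0.7145 0.6996]  S=[0.9510]  K=[0.3486; 0.3969]  nu=[1.4791]  x^+=[1.4952, 1.5462]  P^+=[0.2876 -0.0695; -0.0695 0.3263]
step 3: x^-=[2.1601, 1.5462]  P^-=[0.3582 0.0628; 0.0628 0.4663]  H_jac=[0.8132 0.5821]  S=[0.9043]  K=[0.3625; 0.3566]  nu=[-4.5364]  x^+=[0.5156, -0.0716]  P^+=[0.2393 -0.0541; -0.0541 0.3513]

H_jac[0,0] = 0.8132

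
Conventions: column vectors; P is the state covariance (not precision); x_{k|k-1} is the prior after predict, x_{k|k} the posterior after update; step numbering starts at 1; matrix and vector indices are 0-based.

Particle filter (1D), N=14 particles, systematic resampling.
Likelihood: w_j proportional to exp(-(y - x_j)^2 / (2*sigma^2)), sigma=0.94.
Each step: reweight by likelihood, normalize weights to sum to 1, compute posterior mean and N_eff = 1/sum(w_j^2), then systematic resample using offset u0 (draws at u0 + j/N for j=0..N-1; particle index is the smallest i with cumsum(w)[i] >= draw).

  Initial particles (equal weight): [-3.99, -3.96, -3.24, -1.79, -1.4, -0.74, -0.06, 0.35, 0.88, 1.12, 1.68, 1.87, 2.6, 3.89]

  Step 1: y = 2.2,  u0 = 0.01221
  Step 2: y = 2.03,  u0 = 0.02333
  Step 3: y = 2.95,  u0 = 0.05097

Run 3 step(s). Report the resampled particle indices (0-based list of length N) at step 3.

resampled_idx = [2, 3, 5, 6, 7, 8, 9, 10, 10, 11, 12, 12, 13, 13]

step 1: w=[0.0000, 0.0000, 0.0000, 0.0000, 0.0002, 0.0019, 0.0139, 0.0360, 0.0931, 0.1289, 0.2141, 0.2346, 0.2279, 0.0496]  mean=1.8200  Neff=5.4940  idx=[6, 8, 9, 9, 10, 10, 10, 11, 11, 11, 12, 12, 12, 12]
step 2: w=[0.0078, 0.0434, 0.0575, 0.0575, 0.0856, 0.0856, 0.0856, 0.0905, 0.0905, 0.0905, 0.0764, 0.0764, 0.0764, 0.0764]  mean=1.9001  Neff=12.7468  idx=[1, 2, 4, 4, 5, 6, 7, 8, 8, 9, 10, 11, 12, 13]
step 3: w=[0.0116, 0.0197, 0.0525, 0.0525, 0.0525, 0.0525, 0.0676, 0.0676, 0.0676, 0.0676, 0.1221, 0.1221, 0.1221, 0.1221]  mean=2.1603  Neff=11.1816  idx=[2, 3, 5, 6, 7, 8, 9, 10, 10, 11, 12, 12, 13, 13]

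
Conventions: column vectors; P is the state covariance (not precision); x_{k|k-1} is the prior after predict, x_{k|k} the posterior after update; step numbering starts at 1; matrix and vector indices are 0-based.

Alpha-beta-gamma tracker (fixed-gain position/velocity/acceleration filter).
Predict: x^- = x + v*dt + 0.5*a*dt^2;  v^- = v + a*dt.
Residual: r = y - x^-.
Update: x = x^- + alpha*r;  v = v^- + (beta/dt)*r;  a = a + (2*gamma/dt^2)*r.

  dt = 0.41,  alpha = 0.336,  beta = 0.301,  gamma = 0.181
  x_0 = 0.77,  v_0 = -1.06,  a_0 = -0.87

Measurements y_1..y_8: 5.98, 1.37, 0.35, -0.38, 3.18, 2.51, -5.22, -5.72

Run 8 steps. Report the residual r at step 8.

resid = 3.0193

step 1: x_pred=0.2623  r=5.7177  x^+=2.1834  v^+=2.7809  a^+=11.4430
step 2: x_pred=4.2854  r=-2.9154  x^+=3.3058  v^+=5.3322  a^+=5.1647
step 3: x_pred=5.9261  r=-5.5761  x^+=4.0526  v^+=3.3561  a^+=-6.8434
step 4: x_pred=4.8534  r=-5.2334  x^+=3.0950  v^+=-3.2918  a^+=-18.1133
step 5: x_pred=0.2229  r=2.9571  x^+=1.2165  v^+=-8.5473  a^+=-11.7453
step 6: x_pred=-3.2751  r=5.7851  x^+=-1.3313  v^+=-9.1158  a^+=0.7128
step 7: x_pred=-5.0088  r=-0.2112  x^+=-5.0798  v^+=-8.9785  a^+=0.2581
step 8: x_pred=-8.7393  r=3.0193  x^+=-7.7248  v^+=-6.6561  a^+=6.7601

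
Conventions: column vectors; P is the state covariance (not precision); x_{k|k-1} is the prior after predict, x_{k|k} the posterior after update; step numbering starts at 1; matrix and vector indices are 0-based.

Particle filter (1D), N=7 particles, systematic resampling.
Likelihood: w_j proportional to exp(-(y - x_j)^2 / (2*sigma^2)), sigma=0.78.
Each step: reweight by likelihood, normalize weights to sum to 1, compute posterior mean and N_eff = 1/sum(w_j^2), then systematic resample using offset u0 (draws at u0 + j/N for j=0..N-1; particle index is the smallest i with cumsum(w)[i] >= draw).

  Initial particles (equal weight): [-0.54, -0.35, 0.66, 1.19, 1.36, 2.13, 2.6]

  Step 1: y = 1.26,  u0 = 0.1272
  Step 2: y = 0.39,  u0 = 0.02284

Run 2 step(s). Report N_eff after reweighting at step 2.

N_eff = 4.9087

step 1: w=[0.0189, 0.0322, 0.2018, 0.2702, 0.2691, 0.1457, 0.0620]  mean=1.2708  Neff=4.7030  idx=[2, 3, 3, 4, 4, 5, 6]
step 2: w=[0.2992, 0.1877, 0.1877, 0.1466, 0.1466, 0.0264, 0.0057]  mean=1.1142  Neff=4.9087  idx=[0, 0, 1, 1, 2, 3, 4]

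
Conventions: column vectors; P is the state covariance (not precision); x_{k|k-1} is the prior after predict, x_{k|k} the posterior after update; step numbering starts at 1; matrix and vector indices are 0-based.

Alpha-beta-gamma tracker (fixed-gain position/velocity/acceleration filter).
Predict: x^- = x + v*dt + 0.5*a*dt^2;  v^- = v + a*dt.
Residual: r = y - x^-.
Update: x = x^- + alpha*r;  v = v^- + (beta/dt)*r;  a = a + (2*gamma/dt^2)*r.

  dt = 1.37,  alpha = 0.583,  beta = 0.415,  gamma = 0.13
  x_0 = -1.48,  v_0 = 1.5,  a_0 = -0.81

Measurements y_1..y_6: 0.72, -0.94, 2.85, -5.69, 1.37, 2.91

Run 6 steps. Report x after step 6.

x_post = 0.1923

step 1: x_pred=-0.1851  r=0.9051  x^+=0.3426  v^+=0.6645  a^+=-0.6846
step 2: x_pred=0.6104  r=-1.5504  x^+=-0.2935  v^+=-0.7431  a^+=-0.8994
step 3: x_pred=-2.1555  r=5.0055  x^+=0.7627  v^+=-0.4590  a^+=-0.2060
step 4: x_pred=-0.0594  r=-5.6306  x^+=-3.3420  v^+=-2.4468  a^+=-0.9860
step 5: x_pred=-7.6194  r=8.9894  x^+=-2.3786  v^+=-1.0745  a^+=0.2593
step 6: x_pred=-3.6073  r=6.5173  x^+=0.1923  v^+=1.2550  a^+=1.1621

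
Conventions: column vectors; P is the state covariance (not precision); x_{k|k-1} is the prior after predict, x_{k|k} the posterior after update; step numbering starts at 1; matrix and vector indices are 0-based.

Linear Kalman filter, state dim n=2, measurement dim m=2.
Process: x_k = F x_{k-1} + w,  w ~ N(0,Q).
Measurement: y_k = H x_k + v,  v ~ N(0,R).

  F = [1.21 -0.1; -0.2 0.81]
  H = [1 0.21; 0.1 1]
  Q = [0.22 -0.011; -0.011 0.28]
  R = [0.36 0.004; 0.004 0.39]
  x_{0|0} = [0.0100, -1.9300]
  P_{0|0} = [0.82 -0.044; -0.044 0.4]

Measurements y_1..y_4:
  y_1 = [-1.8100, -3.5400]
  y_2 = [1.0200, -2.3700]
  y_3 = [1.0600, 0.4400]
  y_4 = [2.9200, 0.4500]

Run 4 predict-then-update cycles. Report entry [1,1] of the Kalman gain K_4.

K[1,1] = 0.5351

step 1: x^-=[0.2051, -1.5653]  P^-=[1.4352 -0.2858; -0.2858 0.5895]  S=[1.7012 -0.0205; -0.0205 0.9367]  K=[0.8068 -0.1343; -0.0881 0.5969]  nu=[-1.6864, -1.9952]  x^+=[-0.8875, -2.6077]  P^+=[0.3067 -0.0798; -0.0798 0.2404]
step 2: x^-=[-0.8131, -1.9348]  P^-=[0.6907 -0.1845; -0.1845 0.4759]  S=[0.9942 -0.0154; -0.0154 0.8359]  K=[0.6538 -0.1261; -0.0766 0.5458]  nu=[2.2394, -0.3539]  x^+=[0.6956, -2.2995]  P^+=[0.2499 -0.0715; -0.0715 0.2197]
step 3: x^-=[1.0717, -2.0017]  P^-=[0.6054 -0.1608; -0.1608 0.4573]  S=[0.9180 -0.0036; -0.0036 0.8212]  K=[0.6222 -0.1194; -0.0684 0.5370]  nu=[0.4087, 2.3346]  x^+=[1.0473, -0.7760]  P^+=[0.2378 -0.0678; -0.0678 0.2159]
step 4: x^-=[1.3448, -0.8380]  P^-=[0.5867 -0.1539; -0.1539 0.4532]  S=[0.9020 0.0007; 0.0007 0.8183]  K=[0.6147 -0.1169; -0.0655 0.5351]  nu=[1.7512, 1.1536]  x^+=[2.2863, -0.3355]  P^+=[0.2348 -0.0666; -0.0666 0.2151]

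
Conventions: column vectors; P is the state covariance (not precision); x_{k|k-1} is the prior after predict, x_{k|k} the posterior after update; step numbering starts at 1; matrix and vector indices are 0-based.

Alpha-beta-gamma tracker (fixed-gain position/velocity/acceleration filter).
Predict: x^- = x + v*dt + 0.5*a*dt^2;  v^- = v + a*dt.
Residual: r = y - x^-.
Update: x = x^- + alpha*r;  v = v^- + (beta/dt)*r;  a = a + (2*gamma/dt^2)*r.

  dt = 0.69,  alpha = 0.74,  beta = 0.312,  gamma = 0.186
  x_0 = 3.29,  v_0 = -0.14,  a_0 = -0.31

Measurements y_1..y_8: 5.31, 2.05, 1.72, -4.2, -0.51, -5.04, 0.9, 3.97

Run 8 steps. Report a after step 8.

a_post = 11.2783

step 1: x_pred=3.1196  r=2.1904  x^+=4.7405  v^+=0.6365  a^+=1.4015
step 2: x_pred=5.5133  r=-3.4633  x^+=2.9505  v^+=0.0375  a^+=-1.3046
step 3: x_pred=2.6658  r=-0.9458  x^+=1.9659  v^+=-1.2903  a^+=-2.0436
step 4: x_pred=0.5891  r=-4.7891  x^+=-2.9548  v^+=-4.8659  a^+=-5.7856
step 5: x_pred=-7.6896  r=7.1796  x^+=-2.3767  v^+=-5.6115  a^+=-0.1758
step 6: x_pred=-6.2905  r=1.2505  x^+=-5.3651  v^+=-5.1674  a^+=0.8013
step 7: x_pred=-8.7399  r=9.6399  x^+=-1.6064  v^+=-0.2556  a^+=8.3334
step 8: x_pred=0.2010  r=3.7690  x^+=2.9901  v^+=7.1986  a^+=11.2783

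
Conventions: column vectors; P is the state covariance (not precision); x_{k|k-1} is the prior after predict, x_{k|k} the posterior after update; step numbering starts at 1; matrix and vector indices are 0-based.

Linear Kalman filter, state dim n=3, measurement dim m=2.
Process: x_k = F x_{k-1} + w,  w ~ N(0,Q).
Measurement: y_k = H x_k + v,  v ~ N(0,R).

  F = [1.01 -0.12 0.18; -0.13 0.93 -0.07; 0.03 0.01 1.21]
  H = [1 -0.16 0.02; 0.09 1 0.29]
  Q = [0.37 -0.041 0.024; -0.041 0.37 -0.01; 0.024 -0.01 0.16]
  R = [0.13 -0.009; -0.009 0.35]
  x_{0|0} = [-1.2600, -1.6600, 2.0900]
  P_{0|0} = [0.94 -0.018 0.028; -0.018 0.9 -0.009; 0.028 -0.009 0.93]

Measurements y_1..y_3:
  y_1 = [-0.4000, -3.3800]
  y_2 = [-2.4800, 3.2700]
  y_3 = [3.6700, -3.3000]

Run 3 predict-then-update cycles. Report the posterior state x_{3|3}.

step 1: x^-=[-0.6972, -1.5263, 2.4745]  P^-=[1.3869 -0.2980 0.2895; -0.2980 1.1749 -0.0991; 0.2895 -0.0991 1.5244]  S=[1.6552 -0.2699; -0.2699 1.5683]  K=[0.8858 0.0956; -0.1836 0.6821; 0.2482 0.2780]  nu=[0.0035, -2.5086]  x^+=[-0.9339, -3.2381, 1.7780]  P^+=[0.1195 0.0273 -0.0433; 0.0273 0.3218 -0.2892; -0.0433 -0.2892 1.3384]
step 2: x^-=[-0.2346, -3.0145, 2.0910]  P^-=[0.5301 -0.1302 0.3073; -0.1302 0.6872 -0.4384; 0.3073 -0.4384 2.1096]  S=[0.7353 -0.0861; -0.0861 0.9572]  K=[0.7665 0.0759; -0.2744 0.5482; 0.6016 0.2641]  nu=[-2.7695, 5.6992]  x^+=[-1.9251, 0.8694, 1.9300]  P^+=[0.1026 0.0190 -0.0296; 0.0190 0.3183 -0.4335; -0.0296 -0.4335 1.8040]
step 3: x^-=[-1.7013, 0.9237, 2.2862]  P^-=[0.5410 -0.1680 0.4456; -0.1680 0.7072 -0.6425; 0.4456 -0.6425 2.7888]  S=[0.7660 -0.0759; -0.0759 0.9165]  K=[0.7604 0.0738; -0.3319 0.5244; 0.8178 0.2928]  nu=[5.4734, -4.7336]  x^+=[2.1114, -3.3750, 5.3760]  P^+=[0.1017 0.0182 -0.0290; 0.0182 0.3444 -0.5502; -0.0290 -0.5502 2.2343]

x_post = [2.1114, -3.3750, 5.3760]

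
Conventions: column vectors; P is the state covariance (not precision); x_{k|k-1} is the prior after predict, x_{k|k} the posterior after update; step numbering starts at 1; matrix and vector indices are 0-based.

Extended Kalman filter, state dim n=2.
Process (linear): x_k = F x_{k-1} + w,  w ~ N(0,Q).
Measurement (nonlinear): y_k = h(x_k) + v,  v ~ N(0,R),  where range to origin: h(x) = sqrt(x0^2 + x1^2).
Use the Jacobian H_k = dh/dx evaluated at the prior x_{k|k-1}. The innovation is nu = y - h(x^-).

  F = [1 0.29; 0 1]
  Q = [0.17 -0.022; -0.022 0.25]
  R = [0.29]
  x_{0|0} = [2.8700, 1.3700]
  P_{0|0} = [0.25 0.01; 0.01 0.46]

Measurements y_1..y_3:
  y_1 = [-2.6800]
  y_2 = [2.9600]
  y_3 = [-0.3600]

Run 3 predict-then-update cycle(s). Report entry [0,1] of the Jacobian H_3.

step 1: x^-=[3.2673, 1.3700]  P^-=[0.4645 0.1214; 0.1214 0.7100]  H_jac=[0.9222 0.3867]  S=[0.8778]  K=[0.5415; 0.4403]  nu=[-6.2229]  x^+=[-0.1023, -1.3701]  P^+=[0.2071 -0.0879; -0.0879 0.5398]
step 2: x^-=[-0.4996, -1.3701]  P^-=[0.3715 0.0467; 0.0467 0.7898]  H_jac=[-0.3426 -0.9395]  S=[1.0608]  K=[-0.1613; -0.7146]  nu=[1.5017]  x^+=[-0.7418, -2.4432]  P^+=[0.3439 -0.0756; -0.0756 0.2481]
step 3: x^-=[-1.4503, -2.4432]  P^-=[0.4910 -0.0257; -0.0257 0.4981]  H_jac=[-0.5105 -0.8599]  S=[0.7638]  K=[-0.2993; -0.5437]  nu=[-3.2012]  x^+=[-0.4924, -0.7026]  P^+=[0.4226 -0.1499; -0.1499 0.2724]

H_jac[0,1] = -0.8599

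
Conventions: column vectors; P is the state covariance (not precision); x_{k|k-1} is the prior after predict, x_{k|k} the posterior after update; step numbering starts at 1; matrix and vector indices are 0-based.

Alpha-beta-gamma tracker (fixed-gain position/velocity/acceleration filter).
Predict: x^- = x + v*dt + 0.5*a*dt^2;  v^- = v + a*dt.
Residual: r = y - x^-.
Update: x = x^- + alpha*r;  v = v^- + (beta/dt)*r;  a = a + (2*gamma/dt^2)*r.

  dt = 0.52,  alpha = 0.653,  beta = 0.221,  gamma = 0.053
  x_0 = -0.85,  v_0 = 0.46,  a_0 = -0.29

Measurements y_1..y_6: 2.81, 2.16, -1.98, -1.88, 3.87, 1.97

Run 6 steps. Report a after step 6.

step 1: x_pred=-0.6500  r=3.4600  x^+=1.6094  v^+=1.7797  a^+=1.0664
step 2: x_pred=2.6790  r=-0.5190  x^+=2.3401  v^+=2.1136  a^+=0.8629
step 3: x_pred=3.5558  r=-5.5358  x^+=-0.0591  v^+=0.2096  a^+=-1.3072
step 4: x_pred=-0.1268  r=-1.7532  x^+=-1.2716  v^+=-1.2152  a^+=-1.9945
step 5: x_pred=-2.1732  r=6.0432  x^+=1.7730  v^+=0.3160  a^+=0.3745
step 6: x_pred=1.9880  r=-0.0180  x^+=1.9762  v^+=0.5031  a^+=0.3675

a_post = 0.3675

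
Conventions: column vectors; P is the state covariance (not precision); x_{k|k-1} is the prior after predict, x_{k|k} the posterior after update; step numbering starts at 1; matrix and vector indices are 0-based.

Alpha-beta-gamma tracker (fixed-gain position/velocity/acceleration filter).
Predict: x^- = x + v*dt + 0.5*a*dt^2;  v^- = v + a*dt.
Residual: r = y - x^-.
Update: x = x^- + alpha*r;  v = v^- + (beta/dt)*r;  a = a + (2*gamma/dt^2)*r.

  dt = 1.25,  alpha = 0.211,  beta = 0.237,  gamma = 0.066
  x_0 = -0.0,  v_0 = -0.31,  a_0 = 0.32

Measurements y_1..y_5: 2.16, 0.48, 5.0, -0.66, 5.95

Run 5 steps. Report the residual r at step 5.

resid = -0.6227

step 1: x_pred=-0.1375  r=2.2975  x^+=0.3473  v^+=0.5256  a^+=0.5141
step 2: x_pred=1.4059  r=-0.9259  x^+=1.2105  v^+=0.9927  a^+=0.4359
step 3: x_pred=2.7919  r=2.2081  x^+=3.2578  v^+=1.9562  a^+=0.6224
step 4: x_pred=6.1893  r=-6.8493  x^+=4.7441  v^+=1.4356  a^+=0.0438
step 5: x_pred=6.5727  r=-0.6227  x^+=6.4413  v^+=1.3722  a^+=-0.0088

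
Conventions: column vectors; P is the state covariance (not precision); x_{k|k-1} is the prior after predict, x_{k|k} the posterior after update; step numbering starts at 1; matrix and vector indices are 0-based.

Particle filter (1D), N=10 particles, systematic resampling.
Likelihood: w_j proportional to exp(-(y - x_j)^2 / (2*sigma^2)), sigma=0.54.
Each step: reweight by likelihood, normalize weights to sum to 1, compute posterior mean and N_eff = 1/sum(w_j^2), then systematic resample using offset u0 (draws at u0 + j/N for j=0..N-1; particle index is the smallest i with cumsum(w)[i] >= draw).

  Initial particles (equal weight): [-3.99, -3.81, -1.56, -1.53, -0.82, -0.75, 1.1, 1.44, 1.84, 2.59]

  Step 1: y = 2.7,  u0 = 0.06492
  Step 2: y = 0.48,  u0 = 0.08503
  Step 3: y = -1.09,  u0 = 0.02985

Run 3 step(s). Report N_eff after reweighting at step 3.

N_eff = 9.0004

step 1: w=[0.0000, 0.0000, 0.0000, 0.0000, 0.0000, 0.0000, 0.0093, 0.0491, 0.2101, 0.7315]  mean=2.3621  Neff=1.7189  idx=[8, 8, 8, 9, 9, 9, 9, 9, 9, 9]
step 2: w=[0.3246, 0.3246, 0.3246, 0.0037, 0.0037, 0.0037, 0.0037, 0.0037, 0.0037, 0.0037]  mean=1.8597  Neff=3.1627  idx=[0, 0, 0, 1, 1, 1, 2, 2, 2, 6]
step 3: w=[0.1111, 0.1111, 0.1111, 0.1111, 0.1111, 0.1111, 0.1111, 0.1111, 0.1111, 0.0000]  mean=1.8400  Neff=9.0004  idx=[0, 1, 2, 2, 3, 4, 5, 6, 7, 8]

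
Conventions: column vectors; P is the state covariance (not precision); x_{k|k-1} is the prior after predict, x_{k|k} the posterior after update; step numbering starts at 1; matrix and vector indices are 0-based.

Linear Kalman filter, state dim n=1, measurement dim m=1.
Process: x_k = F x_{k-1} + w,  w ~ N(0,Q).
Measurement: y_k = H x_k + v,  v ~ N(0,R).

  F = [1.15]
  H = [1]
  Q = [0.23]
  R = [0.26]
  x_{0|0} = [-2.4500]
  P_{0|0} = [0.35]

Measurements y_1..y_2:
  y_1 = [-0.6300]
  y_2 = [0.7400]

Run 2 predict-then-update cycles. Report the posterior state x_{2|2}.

x_post = [-0.0157]

step 1: x^-=[-2.8175]  P^-=[0.6929]  S=[0.9529]  K=[0.7271]  nu=[2.1875]  x^+=[-1.2269]  P^+=[0.1891]
step 2: x^-=[-1.4109]  P^-=[0.4800]  S=[0.7400]  K=[0.6487]  nu=[2.1509]  x^+=[-0.0157]  P^+=[0.1687]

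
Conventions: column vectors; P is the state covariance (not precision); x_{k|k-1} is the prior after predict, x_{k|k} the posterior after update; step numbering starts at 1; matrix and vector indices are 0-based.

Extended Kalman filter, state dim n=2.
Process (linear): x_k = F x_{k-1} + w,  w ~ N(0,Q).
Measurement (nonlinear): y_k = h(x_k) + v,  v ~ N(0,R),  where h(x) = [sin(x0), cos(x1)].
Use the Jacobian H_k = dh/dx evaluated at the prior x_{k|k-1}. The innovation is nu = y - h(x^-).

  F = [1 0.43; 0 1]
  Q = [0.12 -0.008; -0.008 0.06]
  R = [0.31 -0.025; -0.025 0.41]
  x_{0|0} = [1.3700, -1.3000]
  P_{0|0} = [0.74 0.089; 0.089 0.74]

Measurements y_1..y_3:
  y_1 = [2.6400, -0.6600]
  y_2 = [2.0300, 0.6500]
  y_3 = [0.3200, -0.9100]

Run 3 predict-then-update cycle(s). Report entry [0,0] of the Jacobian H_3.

step 1: x^-=[0.8110, -1.3000]  P^-=[1.0734 0.3992; 0.3992 0.8000]  H_jac=[0.6888 0.0000; 0.0000 0.9636]  S=[0.8192 0.2399; 0.2399 1.1528]  K=[0.8570 0.1553; 0.1489 0.6377]  nu=[1.9150, -0.9275]  x^+=[2.3081, -1.6064]  P^+=[0.3801 0.0439; 0.0439 0.2675]
step 2: x^-=[1.6173, -1.6064]  P^-=[0.5872 0.1509; 0.1509 0.3275]  H_jac=[-0.0465 0.0000; 0.0000 0.9994]  S=[0.3113 -0.0320; -0.0320 0.7371]  K=[-0.0670 0.2016; 0.0232 0.4450]  nu=[1.0311, 0.6856]  x^+=[1.6865, -1.2773]  P^+=[0.5550 0.0844; 0.0844 0.1820]
step 3: x^-=[1.1372, -1.2773]  P^-=[0.7812 0.1547; 0.1547 0.2420]  H_jac=[0.4201 0.0000; 0.0000 0.9572]  S=[0.4479 0.0372; 0.0372 0.6318]  K=[0.7168 0.1921; 0.1152 0.3599]  nu=[-0.5875, -1.1993]  x^+=[0.4857, -1.7766]  P^+=[0.5175 0.0636; 0.0636 0.1511]

H_jac[0,0] = 0.4201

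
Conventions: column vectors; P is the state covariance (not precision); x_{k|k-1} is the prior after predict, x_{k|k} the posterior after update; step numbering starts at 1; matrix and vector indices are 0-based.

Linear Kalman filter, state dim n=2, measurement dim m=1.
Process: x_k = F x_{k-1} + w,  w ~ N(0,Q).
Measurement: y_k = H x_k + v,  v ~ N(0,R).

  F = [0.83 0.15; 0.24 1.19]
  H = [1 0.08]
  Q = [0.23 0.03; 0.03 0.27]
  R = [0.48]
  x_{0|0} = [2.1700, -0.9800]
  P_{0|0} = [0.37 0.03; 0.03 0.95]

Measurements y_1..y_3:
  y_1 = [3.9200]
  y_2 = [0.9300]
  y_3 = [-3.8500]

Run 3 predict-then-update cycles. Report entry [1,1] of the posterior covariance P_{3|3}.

P_post[1,1] = 2.5895

step 1: x^-=[1.6541, -0.6454]  P^-=[0.5137 0.3040; 0.3040 1.6537]  S=[1.0530]  K=[0.5110; 0.4143]  nu=[2.3175]  x^+=[2.8383, 0.3149]  P^+=[0.2388 0.0810; 0.0810 1.4730]
step 2: x^-=[2.4031, 1.0559]  P^-=[0.4478 0.4235; 0.4235 2.4159]  S=[1.0110]  K=[0.4764; 0.6100]  nu=[-1.5575]  x^+=[1.6610, 0.1058]  P^+=[0.2183 0.1296; 0.1296 2.0397]
step 3: x^-=[1.3945, 0.5245]  P^-=[0.4586 0.5703; 0.5703 3.2451]  S=[1.0506]  K=[0.4799; 0.7899]  nu=[-5.2864]  x^+=[-1.1426, -3.6513]  P^+=[0.2166 0.1720; 0.1720 2.5895]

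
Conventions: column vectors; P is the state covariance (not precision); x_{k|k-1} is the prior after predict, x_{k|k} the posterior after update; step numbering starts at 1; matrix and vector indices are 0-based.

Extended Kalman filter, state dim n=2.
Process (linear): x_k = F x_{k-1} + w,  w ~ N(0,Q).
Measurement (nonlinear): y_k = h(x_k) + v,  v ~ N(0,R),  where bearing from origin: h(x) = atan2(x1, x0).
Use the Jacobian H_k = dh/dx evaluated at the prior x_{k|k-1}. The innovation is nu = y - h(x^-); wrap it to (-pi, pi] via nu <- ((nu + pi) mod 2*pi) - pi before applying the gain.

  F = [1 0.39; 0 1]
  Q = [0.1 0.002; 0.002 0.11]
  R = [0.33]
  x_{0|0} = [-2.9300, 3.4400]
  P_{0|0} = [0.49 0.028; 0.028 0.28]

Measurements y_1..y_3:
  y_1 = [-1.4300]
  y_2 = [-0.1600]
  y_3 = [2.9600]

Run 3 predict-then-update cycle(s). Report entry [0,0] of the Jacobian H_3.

H_jac[0,0] = -0.2555

step 1: x^-=[-1.5884, 3.4400]  P^-=[0.6544 0.1392; 0.1392 0.3900]  H_jac=[-0.2396 -0.1106]  S=[0.3797]  K=[-0.4535; -0.2015]  nu=[2.8498]  x^+=[-2.8808, 2.8659]  P^+=[0.5763 0.1045; 0.1045 0.3746]
step 2: x^-=[-1.7631, 2.8659]  P^-=[0.8148 0.2526; 0.2526 0.4846]  H_jac=[-0.2531 -0.1557]  S=[0.4139]  K=[-0.5934; -0.3368]  nu=[-2.2823]  x^+=[-0.4088, 3.6346]  P^+=[0.6691 0.1699; 0.1699 0.4376]
step 3: x^-=[1.0087, 3.6346]  P^-=[0.9682 0.3426; 0.3426 0.5476]  H_jac=[-0.2555 0.0709]  S=[0.3835]  K=[-0.5815; -0.1269]  nu=[1.6599]  x^+=[0.0434, 3.4239]  P^+=[0.8384 0.3142; 0.3142 0.5415]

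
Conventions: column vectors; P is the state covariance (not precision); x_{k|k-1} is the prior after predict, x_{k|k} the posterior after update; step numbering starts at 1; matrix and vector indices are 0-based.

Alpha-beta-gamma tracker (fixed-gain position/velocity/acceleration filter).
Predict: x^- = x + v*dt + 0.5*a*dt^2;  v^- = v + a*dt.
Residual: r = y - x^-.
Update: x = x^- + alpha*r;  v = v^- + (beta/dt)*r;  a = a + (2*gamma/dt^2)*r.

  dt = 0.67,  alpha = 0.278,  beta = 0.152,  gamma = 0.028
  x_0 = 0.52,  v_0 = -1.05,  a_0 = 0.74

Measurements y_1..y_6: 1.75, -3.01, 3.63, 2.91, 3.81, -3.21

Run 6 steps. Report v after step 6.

v_post = 1.6438

step 1: x_pred=-0.0174  r=1.7674  x^+=0.4739  v^+=-0.1532  a^+=0.9605
step 2: x_pred=0.5868  r=-3.5968  x^+=-0.4131  v^+=-0.3257  a^+=0.5118
step 3: x_pred=-0.5164  r=4.1464  x^+=0.6363  v^+=0.9579  a^+=1.0290
step 4: x_pred=1.5090  r=1.4010  x^+=1.8985  v^+=1.9652  a^+=1.2038
step 5: x_pred=3.4853  r=0.3247  x^+=3.5756  v^+=2.8454  a^+=1.2443
step 6: x_pred=5.7613  r=-8.9713  x^+=3.2673  v^+=1.6438  a^+=0.1252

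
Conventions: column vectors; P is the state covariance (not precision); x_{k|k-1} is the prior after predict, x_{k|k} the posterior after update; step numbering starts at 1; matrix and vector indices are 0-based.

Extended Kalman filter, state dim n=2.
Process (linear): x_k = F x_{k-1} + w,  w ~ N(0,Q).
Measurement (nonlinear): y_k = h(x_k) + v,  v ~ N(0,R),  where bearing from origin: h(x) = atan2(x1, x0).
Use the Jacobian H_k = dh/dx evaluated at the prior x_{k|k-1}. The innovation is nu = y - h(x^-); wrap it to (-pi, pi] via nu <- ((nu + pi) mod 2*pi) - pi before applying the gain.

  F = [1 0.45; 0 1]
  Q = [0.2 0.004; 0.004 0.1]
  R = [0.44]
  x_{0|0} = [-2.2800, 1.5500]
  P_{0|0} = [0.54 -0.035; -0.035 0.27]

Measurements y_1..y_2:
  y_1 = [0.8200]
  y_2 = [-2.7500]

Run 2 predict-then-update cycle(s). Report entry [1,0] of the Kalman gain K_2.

step 1: x^-=[-1.5825, 1.5500]  P^-=[0.7632 0.0905; 0.0905 0.3700]  H_jac=[-0.3159 -0.3225]  S=[0.5731]  K=[-0.4716; -0.2581]  nu=[-1.5466]  x^+=[-0.8531, 1.9492]  P^+=[0.6357 0.0207; 0.0207 0.3318]
step 2: x^-=[0.0240, 1.9492]  P^-=[0.9216 0.1741; 0.1741 0.4318]  H_jac=[-0.5130 0.0063]  S=[0.6814]  K=[-0.6922; -0.1270]  nu=[1.9747]  x^+=[-1.3428, 1.6983]  P^+=[0.5951 0.1141; 0.1141 0.4208]

K[1,0] = -0.1270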